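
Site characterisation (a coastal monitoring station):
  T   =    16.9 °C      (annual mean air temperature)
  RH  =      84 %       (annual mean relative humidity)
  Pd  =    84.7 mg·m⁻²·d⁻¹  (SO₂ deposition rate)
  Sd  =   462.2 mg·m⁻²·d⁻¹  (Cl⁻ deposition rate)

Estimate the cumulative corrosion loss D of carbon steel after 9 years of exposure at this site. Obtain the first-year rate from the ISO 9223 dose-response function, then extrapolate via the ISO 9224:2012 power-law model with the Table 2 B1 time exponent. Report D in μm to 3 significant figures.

carbon steel: temperature factor f = -0.054·(6.9) = -0.3726
  SO₂ term: 1.77·84.7^0.52·exp(0.02·84-0.3726) = 65.81
  Sd branch = 0.102·Sd^0.62·e^(0.033·RH+0.04·T) = 144 μm/a
  r_corr = 65.81 + 144 = 209.8 μm/a
ISO 9224: D(t) = r_corr · t^b with b = 0.523 (carbon steel, B1)
  D(9) = 209.8 × 9^0.523 = 209.8 × 3.156 = 661.9 μm

D(9) = 662 μm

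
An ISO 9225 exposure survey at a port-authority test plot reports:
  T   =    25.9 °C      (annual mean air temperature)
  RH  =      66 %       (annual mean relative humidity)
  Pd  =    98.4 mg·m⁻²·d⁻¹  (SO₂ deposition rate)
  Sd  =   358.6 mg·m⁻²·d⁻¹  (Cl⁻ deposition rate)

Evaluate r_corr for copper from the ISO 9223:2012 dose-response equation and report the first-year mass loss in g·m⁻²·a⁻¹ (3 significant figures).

r_corr = 19.4 g·m⁻²·a⁻¹

copper: T>10 °C ⇒ hinge -0.080·(25.9−10) = -1.2720
  SO₂ term: 0.0053·98.4^0.26·exp(0.059·66-1.2720) = 0.2405
  Cl⁻ term: 0.01025·358.6^0.27·exp(0.036·66+0.049·25.9) = 1.921
  r_corr = 0.2405 + 1.921 = 2.161 μm/a
Convert to mass loss: 2.161 μm/a × 8.96 g/cm³ = 19.37 g·m⁻²·a⁻¹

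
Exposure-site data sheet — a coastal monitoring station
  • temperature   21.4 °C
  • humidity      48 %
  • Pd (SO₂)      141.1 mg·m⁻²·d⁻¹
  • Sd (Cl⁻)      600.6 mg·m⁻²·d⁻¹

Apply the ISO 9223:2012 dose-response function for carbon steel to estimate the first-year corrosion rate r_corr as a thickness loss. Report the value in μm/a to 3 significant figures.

carbon steel: T>10 °C ⇒ hinge -0.054·(21.4−10) = -0.6156
  SO₂ term: 1.77·141.1^0.52·exp(0.02·48-0.6156) = 32.76
  Sd branch = 0.102·Sd^0.62·e^(0.033·RH+0.04·T) = 61.8 μm/a
  sum: 32.76 + 61.8 → r_corr = 94.56 μm/a

r_corr = 94.6 μm/a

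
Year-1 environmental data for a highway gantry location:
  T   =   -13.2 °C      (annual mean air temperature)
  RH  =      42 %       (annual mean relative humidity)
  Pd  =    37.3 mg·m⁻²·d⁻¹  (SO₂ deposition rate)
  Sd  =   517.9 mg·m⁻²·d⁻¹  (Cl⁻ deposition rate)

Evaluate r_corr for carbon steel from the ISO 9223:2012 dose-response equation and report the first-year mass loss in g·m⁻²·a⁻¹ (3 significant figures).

carbon steel: T≤10 °C ⇒ hinge +0.150·(-13.2−10) = -3.4800
  SO₂ term: 1.77·37.3^0.52·exp(0.02·42-3.4800) = 0.8293
  Sd branch = 0.102·Sd^0.62·e^(0.033·RH+0.04·T) = 11.59 μm/a
  sum: 0.8293 + 11.59 → r_corr = 12.42 μm/a
Convert to mass loss: 12.42 μm/a × 7.85 g/cm³ = 97.49 g·m⁻²·a⁻¹

r_corr = 97.5 g·m⁻²·a⁻¹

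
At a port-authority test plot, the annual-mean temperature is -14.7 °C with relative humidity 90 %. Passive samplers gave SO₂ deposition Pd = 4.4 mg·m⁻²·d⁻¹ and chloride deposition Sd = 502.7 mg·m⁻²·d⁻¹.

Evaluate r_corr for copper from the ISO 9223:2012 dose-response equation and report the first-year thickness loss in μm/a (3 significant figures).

r_corr = 0.753 μm/a

copper: T≤10 °C ⇒ hinge +0.126·(-14.7−10) = -3.1122
  SO₂ term: 0.0053·4.4^0.26·exp(0.059·90-3.1122) = 0.07016
  Sd branch = 0.01025·Sd^0.27·e^(0.036·RH+0.049·T) = 0.6829 μm/a
  r_corr = 0.07016 + 0.6829 = 0.7531 μm/a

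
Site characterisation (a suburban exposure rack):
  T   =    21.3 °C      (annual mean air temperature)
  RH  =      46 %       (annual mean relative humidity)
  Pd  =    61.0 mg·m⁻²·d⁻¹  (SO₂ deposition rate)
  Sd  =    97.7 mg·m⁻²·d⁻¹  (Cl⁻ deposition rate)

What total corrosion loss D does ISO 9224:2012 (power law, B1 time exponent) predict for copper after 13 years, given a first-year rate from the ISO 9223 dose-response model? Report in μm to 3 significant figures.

copper: T>10 °C ⇒ hinge -0.080·(21.3−10) = -0.9040
  Pd branch = 0.0053·Pd^0.26·e^(0.059·RH+f) = 0.0943 μm/a
  Sd branch = 0.01025·Sd^0.27·e^(0.036·RH+0.049·T) = 0.5254 μm/a
  r_corr = 0.0943 + 0.5254 = 0.6197 μm/a
Long-term exponent b (ISO 9224 Table 2, B1) = 0.667
  D(13) = 0.6197 × 13^0.667 = 0.6197 × 5.534 = 3.429 μm

D(13) = 3.43 μm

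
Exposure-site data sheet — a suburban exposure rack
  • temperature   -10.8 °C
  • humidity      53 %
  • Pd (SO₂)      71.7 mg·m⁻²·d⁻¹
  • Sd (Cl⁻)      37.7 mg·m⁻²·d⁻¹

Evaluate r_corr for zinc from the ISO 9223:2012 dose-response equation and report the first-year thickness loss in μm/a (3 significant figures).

r_corr = 0.524 μm/a

zinc: T≤10 °C ⇒ hinge +0.038·(-10.8−10) = -0.7904
  SO₂ term: 0.0129·71.7^0.44·exp(0.046·53-0.7904) = 0.4391
  Sd branch = 0.0175·Sd^0.57·e^(0.008·RH+0.085·T) = 0.08453 μm/a
  r_corr = 0.4391 + 0.08453 = 0.5236 μm/a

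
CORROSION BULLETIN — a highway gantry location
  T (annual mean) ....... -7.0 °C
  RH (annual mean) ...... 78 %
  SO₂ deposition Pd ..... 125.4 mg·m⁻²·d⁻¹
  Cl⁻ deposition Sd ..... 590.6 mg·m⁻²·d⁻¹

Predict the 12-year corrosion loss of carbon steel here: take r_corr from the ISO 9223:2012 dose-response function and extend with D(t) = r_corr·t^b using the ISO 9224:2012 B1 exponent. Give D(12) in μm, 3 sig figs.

carbon steel: f(T) = +0.150·(T−10) [T≤10 °C] = -2.5500
  SO₂ term: 1.77·125.4^0.52·exp(0.02·78-2.5500) = 8.112
  Cl⁻ term: 0.102·590.6^0.62·exp(0.033·78+0.04·-7.0) = 52.85
  r_corr = 8.112 + 52.85 = 60.97 μm/a
Power-law: D(12) = r_corr · 12^0.523
  D(12) = 60.97 × 12^0.523 = 60.97 × 3.668 = 223.6 μm

D(12) = 224 μm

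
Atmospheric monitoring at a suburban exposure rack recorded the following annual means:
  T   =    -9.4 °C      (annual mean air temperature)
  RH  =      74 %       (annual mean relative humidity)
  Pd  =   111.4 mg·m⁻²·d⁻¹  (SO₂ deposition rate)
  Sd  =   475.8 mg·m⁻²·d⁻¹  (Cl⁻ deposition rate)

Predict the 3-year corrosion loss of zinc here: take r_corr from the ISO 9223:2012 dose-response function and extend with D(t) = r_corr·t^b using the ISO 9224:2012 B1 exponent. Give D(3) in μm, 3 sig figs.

zinc: temperature factor f = +0.038·(-19.4) = -0.7372
  Pd branch = 0.0129·Pd^0.44·e^(0.046·RH+f) = 1.477 μm/a
  Sd branch = 0.0175·Sd^0.57·e^(0.008·RH+0.085·T) = 0.4778 μm/a
  r_corr = 1.477 + 0.4778 = 1.955 μm/a
Power-law: D(3) = r_corr · 3^0.813
  D(3) = 1.955 × 3^0.813 = 1.955 × 2.443 = 4.776 μm

D(3) = 4.78 μm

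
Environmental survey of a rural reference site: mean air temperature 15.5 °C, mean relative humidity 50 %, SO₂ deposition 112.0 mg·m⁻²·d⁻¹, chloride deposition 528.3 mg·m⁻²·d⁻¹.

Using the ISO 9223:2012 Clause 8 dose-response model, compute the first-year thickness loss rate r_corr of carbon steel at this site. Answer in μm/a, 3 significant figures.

carbon steel: f(T) = -0.054·(T−10) [T>10 °C] = -0.2970
  Pd branch = 1.77·Pd^0.52·e^(0.02·RH+f) = 41.58 μm/a
  Sd branch = 0.102·Sd^0.62·e^(0.033·RH+0.04·T) = 48.15 μm/a
  sum: 41.58 + 48.15 → r_corr = 89.73 μm/a

r_corr = 89.7 μm/a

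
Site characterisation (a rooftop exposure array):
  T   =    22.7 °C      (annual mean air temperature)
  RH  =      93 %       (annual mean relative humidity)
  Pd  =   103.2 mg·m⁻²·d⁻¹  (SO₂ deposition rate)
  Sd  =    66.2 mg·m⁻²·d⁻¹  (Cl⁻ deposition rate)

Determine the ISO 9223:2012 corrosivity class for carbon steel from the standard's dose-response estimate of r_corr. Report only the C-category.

carbon steel: temperature factor f = -0.054·(12.7) = -0.6858
  Pd branch = 1.77·Pd^0.52·e^(0.02·RH+f) = 63.83 μm/a
  Cl⁻ term: 0.102·66.2^0.62·exp(0.033·93+0.04·22.7) = 73.24
  sum: 63.83 + 73.24 → r_corr = 137.1 μm/a
137 μm/a falls in (80, 200] for carbon steel → category C5

C5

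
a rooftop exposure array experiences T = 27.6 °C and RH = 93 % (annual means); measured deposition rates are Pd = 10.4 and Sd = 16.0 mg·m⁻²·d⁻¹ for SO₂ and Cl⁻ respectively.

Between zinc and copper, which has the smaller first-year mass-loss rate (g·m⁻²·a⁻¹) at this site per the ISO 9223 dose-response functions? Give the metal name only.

zinc: f(T) = -0.071·(T−10) [T>10 °C] = -1.2496
  SO₂ term: 0.0129·10.4^0.44·exp(0.046·93-1.2496) = 0.747
  Cl⁻ term: 0.0175·16.0^0.57·exp(0.008·93+0.085·27.6) = 1.868
  sum: 0.747 + 1.868 → r_corr = 2.615 μm/a
  mass loss = 2.615 μm/a × 7.14 g/cm³ = 18.67 g·m⁻²·a⁻¹
copper: T>10 °C ⇒ hinge -0.080·(27.6−10) = -1.4080
  Pd branch = 0.0053·Pd^0.26·e^(0.059·RH+f) = 0.5757 μm/a
  Cl⁻ term: 0.01025·16.0^0.27·exp(0.036·93+0.049·27.6) = 2.383
  sum: 0.5757 + 2.383 → r_corr = 2.959 μm/a
  mass loss = 2.959 μm/a × 8.96 g/cm³ = 26.51 g·m⁻²·a⁻¹
Ordering by g·m⁻²·a⁻¹: copper (26.5) > zinc (18.7)

zinc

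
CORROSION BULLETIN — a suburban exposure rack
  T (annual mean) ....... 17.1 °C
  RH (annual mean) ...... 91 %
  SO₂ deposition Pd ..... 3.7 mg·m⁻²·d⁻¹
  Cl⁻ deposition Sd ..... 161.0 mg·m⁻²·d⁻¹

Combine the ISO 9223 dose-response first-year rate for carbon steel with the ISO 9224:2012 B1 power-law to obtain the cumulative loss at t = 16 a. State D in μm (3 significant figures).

carbon steel: temperature factor f = -0.054·(7.1) = -0.3834
  sulphur-dioxide contribution → 14.7 μm/a
  chloride contribution → 95.08 μm/a
  total first-year rate 109.8 μm/a
Power-law: D(16) = r_corr · 16^0.523
  D(16) = 109.8 × 16^0.523 = 109.8 × 4.263 = 468 μm

D(16) = 468 μm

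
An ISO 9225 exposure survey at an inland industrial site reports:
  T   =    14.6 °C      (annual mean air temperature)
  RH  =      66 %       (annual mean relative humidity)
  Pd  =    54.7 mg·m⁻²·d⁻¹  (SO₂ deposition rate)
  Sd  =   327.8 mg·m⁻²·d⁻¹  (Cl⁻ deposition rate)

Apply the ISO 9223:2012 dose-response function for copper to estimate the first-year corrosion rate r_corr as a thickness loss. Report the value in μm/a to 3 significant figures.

copper: temperature factor f = -0.080·(4.6) = -0.3680
  SO₂ term: 0.0053·54.7^0.26·exp(0.059·66-0.3680) = 0.5099
  Sd branch = 0.01025·Sd^0.27·e^(0.036·RH+0.049·T) = 1.078 μm/a
  sum: 0.5099 + 1.078 → r_corr = 1.588 μm/a

r_corr = 1.59 μm/a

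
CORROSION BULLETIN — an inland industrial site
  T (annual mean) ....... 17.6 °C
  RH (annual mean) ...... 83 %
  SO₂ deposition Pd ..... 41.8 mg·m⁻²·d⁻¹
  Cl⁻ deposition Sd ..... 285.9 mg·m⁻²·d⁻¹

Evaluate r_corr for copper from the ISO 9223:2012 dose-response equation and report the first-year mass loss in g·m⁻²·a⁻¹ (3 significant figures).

copper: temperature factor f = -0.080·(7.6) = -0.6080
  sulphur-dioxide contribution → 1.02 μm/a
  chloride contribution → 2.219 μm/a
  total first-year rate 3.238 μm/a
Convert to mass loss: 3.238 μm/a × 8.96 g/cm³ = 29.02 g·m⁻²·a⁻¹

r_corr = 29.0 g·m⁻²·a⁻¹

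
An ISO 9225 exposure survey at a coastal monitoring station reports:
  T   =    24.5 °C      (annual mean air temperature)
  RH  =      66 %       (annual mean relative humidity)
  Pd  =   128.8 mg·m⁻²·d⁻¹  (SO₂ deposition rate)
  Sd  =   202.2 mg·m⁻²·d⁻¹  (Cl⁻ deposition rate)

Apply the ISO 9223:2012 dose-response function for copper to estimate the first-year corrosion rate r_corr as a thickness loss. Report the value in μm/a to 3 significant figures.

r_corr = 1.83 μm/a

copper: T>10 °C ⇒ hinge -0.080·(24.5−10) = -1.1600
  SO₂ term: 0.0053·128.8^0.26·exp(0.059·66-1.1600) = 0.2885
  Cl⁻ term: 0.01025·202.2^0.27·exp(0.036·66+0.049·24.5) = 1.537
  sum: 0.2885 + 1.537 → r_corr = 1.825 μm/a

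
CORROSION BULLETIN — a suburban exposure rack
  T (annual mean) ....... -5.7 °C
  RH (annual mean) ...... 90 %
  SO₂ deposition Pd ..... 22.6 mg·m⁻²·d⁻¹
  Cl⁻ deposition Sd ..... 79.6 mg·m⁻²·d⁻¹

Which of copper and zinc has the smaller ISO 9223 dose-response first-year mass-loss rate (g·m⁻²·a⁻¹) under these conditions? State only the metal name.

copper: T≤10 °C ⇒ hinge +0.126·(-5.7−10) = -1.9782
  Pd branch = 0.0053·Pd^0.26·e^(0.059·RH+f) = 0.3337 μm/a
  Sd branch = 0.01025·Sd^0.27·e^(0.036·RH+0.049·T) = 0.6453 μm/a
  r_corr = 0.3337 + 0.6453 = 0.979 μm/a
  mass loss = 0.979 μm/a × 8.96 g/cm³ = 8.772 g·m⁻²·a⁻¹
zinc: T≤10 °C ⇒ hinge +0.038·(-5.7−10) = -0.5966
  Pd branch = 0.0129·Pd^0.44·e^(0.046·RH+f) = 1.759 μm/a
  Cl⁻ term: 0.0175·79.6^0.57·exp(0.008·90+0.085·-5.7) = 0.2684
  sum: 1.759 + 0.2684 → r_corr = 2.027 μm/a
  mass loss = 2.027 μm/a × 7.14 g/cm³ = 14.48 g·m⁻²·a⁻¹
Ordering by g·m⁻²·a⁻¹: zinc (14.5) > copper (8.77)

copper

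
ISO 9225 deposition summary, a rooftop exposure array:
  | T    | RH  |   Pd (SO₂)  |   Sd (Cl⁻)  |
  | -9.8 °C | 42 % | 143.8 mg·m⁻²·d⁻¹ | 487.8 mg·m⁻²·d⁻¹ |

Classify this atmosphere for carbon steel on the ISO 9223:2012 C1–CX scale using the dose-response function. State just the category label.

C2

carbon steel: temperature factor f = +0.150·(-19.8) = -2.9700
  sulphur-dioxide contribution → 2.786 μm/a
  chloride contribution → 12.79 μm/a
  total first-year rate 15.58 μm/a
15.6 μm/a falls in (1.3, 25] for carbon steel → category C2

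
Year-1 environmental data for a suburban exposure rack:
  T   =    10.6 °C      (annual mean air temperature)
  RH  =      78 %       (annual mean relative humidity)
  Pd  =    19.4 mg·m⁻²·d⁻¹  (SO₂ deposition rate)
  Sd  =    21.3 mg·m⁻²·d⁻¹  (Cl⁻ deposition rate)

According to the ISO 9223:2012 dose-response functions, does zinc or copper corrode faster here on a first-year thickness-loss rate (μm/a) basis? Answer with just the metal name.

zinc

zinc: temperature factor f = -0.071·(0.6) = -0.0426
  sulphur-dioxide contribution → 1.648 μm/a
  chloride contribution → 0.4597 μm/a
  total first-year rate 2.108 μm/a
copper: f(T) = -0.080·(T−10) [T>10 °C] = -0.0480
  sulphur-dioxide contribution → 1.089 μm/a
  chloride contribution → 0.6523 μm/a
  ⇒ r_corr(copper) = 1.741 μm/a
Ordering by μm/a: zinc (2.11) > copper (1.74)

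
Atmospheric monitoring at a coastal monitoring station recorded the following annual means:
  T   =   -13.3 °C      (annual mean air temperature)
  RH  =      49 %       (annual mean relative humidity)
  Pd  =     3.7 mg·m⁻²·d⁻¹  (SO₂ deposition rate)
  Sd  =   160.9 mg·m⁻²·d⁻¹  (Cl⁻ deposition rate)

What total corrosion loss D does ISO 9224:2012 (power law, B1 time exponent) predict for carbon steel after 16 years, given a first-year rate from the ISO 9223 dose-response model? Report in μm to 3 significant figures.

D(16) = 31.2 μm

carbon steel: temperature factor f = +0.150·(-23.3) = -3.4950
  sulphur-dioxide contribution → 0.2826 μm/a
  chloride contribution → 7.045 μm/a
  total first-year rate 7.328 μm/a
Long-term exponent b (ISO 9224 Table 2, B1) = 0.523
  D(16) = 7.328 × 16^0.523 = 7.328 × 4.263 = 31.24 μm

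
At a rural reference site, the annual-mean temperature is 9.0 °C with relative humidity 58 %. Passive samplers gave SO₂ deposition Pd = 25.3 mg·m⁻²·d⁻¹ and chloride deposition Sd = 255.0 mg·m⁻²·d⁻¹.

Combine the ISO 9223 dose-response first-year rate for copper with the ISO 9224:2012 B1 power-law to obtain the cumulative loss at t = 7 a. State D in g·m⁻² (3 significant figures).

D(7) = 29.7 g·m⁻²

copper: T≤10 °C ⇒ hinge +0.126·(9.0−10) = -0.1260
  sulphur-dioxide contribution → 0.3315 μm/a
  chloride contribution → 0.5739 μm/a
  total first-year rate 0.9054 μm/a
Power-law: D(7) = r_corr · 7^0.667
  D(7) = 0.9054 × 7^0.667 = 0.9054 × 3.662 = 3.315 μm
  Mass loss = 3.315 μm × 8.96 g/cm³ = 29.71 g·m⁻²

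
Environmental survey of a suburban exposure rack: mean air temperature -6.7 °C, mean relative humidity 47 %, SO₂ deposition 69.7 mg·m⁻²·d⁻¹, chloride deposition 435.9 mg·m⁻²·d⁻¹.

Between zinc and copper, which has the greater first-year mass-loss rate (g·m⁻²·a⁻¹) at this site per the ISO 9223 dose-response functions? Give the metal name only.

zinc

zinc: temperature factor f = +0.038·(-16.7) = -0.6346
  Pd branch = 0.0129·Pd^0.44·e^(0.046·RH+f) = 0.3846 μm/a
  Sd branch = 0.0175·Sd^0.57·e^(0.008·RH+0.085·T) = 0.4607 μm/a
  sum: 0.3846 + 0.4607 → r_corr = 0.8453 μm/a
  mass loss = 0.8453 μm/a × 7.14 g/cm³ = 6.035 g·m⁻²·a⁻¹
copper: T≤10 °C ⇒ hinge +0.126·(-6.7−10) = -2.1042
  Pd branch = 0.0053·Pd^0.26·e^(0.059·RH+f) = 0.03119 μm/a
  Sd branch = 0.01025·Sd^0.27·e^(0.036·RH+0.049·T) = 0.2068 μm/a
  sum: 0.03119 + 0.2068 → r_corr = 0.238 μm/a
  mass loss = 0.238 μm/a × 8.96 g/cm³ = 2.133 g·m⁻²·a⁻¹
Ordering by g·m⁻²·a⁻¹: zinc (6.04) > copper (2.13)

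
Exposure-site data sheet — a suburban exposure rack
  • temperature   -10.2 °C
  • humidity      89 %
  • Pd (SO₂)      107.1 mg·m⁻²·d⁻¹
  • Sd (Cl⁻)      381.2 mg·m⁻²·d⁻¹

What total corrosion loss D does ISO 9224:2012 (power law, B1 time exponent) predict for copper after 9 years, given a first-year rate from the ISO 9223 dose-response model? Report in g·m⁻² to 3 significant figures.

copper: temperature factor f = +0.126·(-20.2) = -2.5452
  Pd branch = 0.0053·Pd^0.26·e^(0.059·RH+f) = 0.2674 μm/a
  Cl⁻ term: 0.01025·381.2^0.27·exp(0.036·89+0.049·-10.2) = 0.7622
  sum: 0.2674 + 0.7622 → r_corr = 1.03 μm/a
Long-term exponent b (ISO 9224 Table 2, B1) = 0.667
  D(9) = 1.03 × 9^0.667 = 1.03 × 4.33 = 4.458 μm
  Mass loss = 4.458 μm × 8.96 g/cm³ = 39.94 g·m⁻²

D(9) = 39.9 g·m⁻²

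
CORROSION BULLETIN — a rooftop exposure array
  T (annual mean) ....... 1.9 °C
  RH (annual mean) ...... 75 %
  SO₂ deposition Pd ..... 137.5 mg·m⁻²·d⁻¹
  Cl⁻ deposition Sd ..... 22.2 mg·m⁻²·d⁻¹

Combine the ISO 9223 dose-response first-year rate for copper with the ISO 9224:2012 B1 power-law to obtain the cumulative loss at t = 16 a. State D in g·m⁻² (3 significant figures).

copper: T≤10 °C ⇒ hinge +0.126·(1.9−10) = -1.0206
  sulphur-dioxide contribution → 0.5738 μm/a
  chloride contribution → 0.3866 μm/a
  ⇒ r_corr(copper) = 0.9604 μm/a
Long-term exponent b (ISO 9224 Table 2, B1) = 0.667
  D(16) = 0.9604 × 16^0.667 = 0.9604 × 6.355 = 6.104 μm
  Mass loss = 6.104 μm × 8.96 g/cm³ = 54.69 g·m⁻²

D(16) = 54.7 g·m⁻²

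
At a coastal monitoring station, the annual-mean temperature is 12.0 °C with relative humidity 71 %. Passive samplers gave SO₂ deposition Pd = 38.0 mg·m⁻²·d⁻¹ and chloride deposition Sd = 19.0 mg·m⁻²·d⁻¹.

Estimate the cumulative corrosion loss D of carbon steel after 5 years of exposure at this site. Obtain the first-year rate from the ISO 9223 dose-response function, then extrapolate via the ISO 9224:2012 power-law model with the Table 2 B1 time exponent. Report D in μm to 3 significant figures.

carbon steel: f(T) = -0.054·(T−10) [T>10 °C] = -0.1080
  SO₂ term: 1.77·38.0^0.52·exp(0.02·71-0.1080) = 43.58
  Cl⁻ term: 0.102·19.0^0.62·exp(0.033·71+0.04·12.0) = 10.65
  sum: 43.58 + 10.65 → r_corr = 54.23 μm/a
Long-term exponent b (ISO 9224 Table 2, B1) = 0.523
  D(5) = 54.23 × 5^0.523 = 54.23 × 2.32 = 125.8 μm

D(5) = 126 μm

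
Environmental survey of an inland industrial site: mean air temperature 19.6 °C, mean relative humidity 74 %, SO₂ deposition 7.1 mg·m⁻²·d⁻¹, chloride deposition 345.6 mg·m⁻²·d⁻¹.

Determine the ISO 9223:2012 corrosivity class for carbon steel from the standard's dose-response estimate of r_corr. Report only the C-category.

carbon steel: f(T) = -0.054·(T−10) [T>10 °C] = -0.5184
  Pd branch = 1.77·Pd^0.52·e^(0.02·RH+f) = 12.83 μm/a
  Sd branch = 0.102·Sd^0.62·e^(0.033·RH+0.04·T) = 96.28 μm/a
  sum: 12.83 + 96.28 → r_corr = 109.1 μm/a
ISO 9223 Table 2 (carbon steel): 80 < 109 ≤ 200 μm/a ⇒ C5

C5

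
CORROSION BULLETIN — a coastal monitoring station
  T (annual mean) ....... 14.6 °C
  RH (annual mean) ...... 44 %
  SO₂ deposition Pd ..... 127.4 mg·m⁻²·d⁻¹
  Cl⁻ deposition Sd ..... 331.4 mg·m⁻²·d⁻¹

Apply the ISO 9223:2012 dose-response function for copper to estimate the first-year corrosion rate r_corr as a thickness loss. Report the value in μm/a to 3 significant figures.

copper: T>10 °C ⇒ hinge -0.080·(14.6−10) = -0.3680
  Pd branch = 0.0053·Pd^0.26·e^(0.059·RH+f) = 0.1735 μm/a
  Sd branch = 0.01025·Sd^0.27·e^(0.036·RH+0.049·T) = 0.4896 μm/a
  r_corr = 0.1735 + 0.4896 = 0.6631 μm/a

r_corr = 0.663 μm/a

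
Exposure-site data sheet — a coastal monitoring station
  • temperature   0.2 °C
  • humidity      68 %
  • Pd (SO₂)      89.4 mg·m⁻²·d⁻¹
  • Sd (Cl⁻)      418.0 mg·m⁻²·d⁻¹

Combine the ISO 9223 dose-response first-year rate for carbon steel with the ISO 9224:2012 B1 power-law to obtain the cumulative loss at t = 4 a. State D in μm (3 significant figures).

carbon steel: temperature factor f = +0.150·(-9.8) = -1.4700
  SO₂ term: 1.77·89.4^0.52·exp(0.02·68-1.4700) = 16.4
  Sd branch = 0.102·Sd^0.62·e^(0.033·RH+0.04·T) = 40.9 μm/a
  sum: 16.4 + 40.9 → r_corr = 57.31 μm/a
Long-term exponent b (ISO 9224 Table 2, B1) = 0.523
  D(4) = 57.31 × 4^0.523 = 57.31 × 2.065 = 118.3 μm

D(4) = 118 μm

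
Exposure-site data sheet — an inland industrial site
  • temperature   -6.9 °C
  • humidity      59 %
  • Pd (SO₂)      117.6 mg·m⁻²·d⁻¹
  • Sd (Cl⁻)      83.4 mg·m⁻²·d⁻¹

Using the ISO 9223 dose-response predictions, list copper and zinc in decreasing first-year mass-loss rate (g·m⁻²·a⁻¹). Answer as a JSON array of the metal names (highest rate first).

["zinc", "copper"]

copper: temperature factor f = +0.126·(-16.9) = -2.1294
  Pd branch = 0.0053·Pd^0.26·e^(0.059·RH+f) = 0.07073 μm/a
  Cl⁻ term: 0.01025·83.4^0.27·exp(0.036·59+0.049·-6.9) = 0.2019
  r_corr = 0.07073 + 0.2019 = 0.2726 μm/a
  mass loss = 0.2726 μm/a × 8.96 g/cm³ = 2.442 g·m⁻²·a⁻¹
zinc: T≤10 °C ⇒ hinge +0.038·(-6.9−10) = -0.6422
  SO₂ term: 0.0129·117.6^0.44·exp(0.046·59-0.6422) = 0.8343
  Cl⁻ term: 0.0175·83.4^0.57·exp(0.008·59+0.085·-6.9) = 0.1943
  r_corr = 0.8343 + 0.1943 = 1.029 μm/a
  mass loss = 1.029 μm/a × 7.14 g/cm³ = 7.344 g·m⁻²·a⁻¹
Ordering by g·m⁻²·a⁻¹: zinc (7.34) > copper (2.44)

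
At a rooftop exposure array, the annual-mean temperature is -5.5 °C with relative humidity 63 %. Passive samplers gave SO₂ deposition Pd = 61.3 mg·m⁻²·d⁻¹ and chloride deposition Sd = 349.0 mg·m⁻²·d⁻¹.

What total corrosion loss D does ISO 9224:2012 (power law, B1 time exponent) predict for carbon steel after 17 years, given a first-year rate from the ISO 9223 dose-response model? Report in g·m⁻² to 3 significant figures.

carbon steel: T≤10 °C ⇒ hinge +0.150·(-5.5−10) = -2.3250
  Pd branch = 1.77·Pd^0.52·e^(0.02·RH+f) = 5.187 μm/a
  Cl⁻ term: 0.102·349.0^0.62·exp(0.033·63+0.04·-5.5) = 24.69
  r_corr = 5.187 + 24.69 = 29.88 μm/a
Power-law: D(17) = r_corr · 17^0.523
  D(17) = 29.88 × 17^0.523 = 29.88 × 4.401 = 131.5 μm
  Mass loss = 131.5 μm × 7.85 g/cm³ = 1032 g·m⁻²

D(17) = 1.03e+03 g·m⁻²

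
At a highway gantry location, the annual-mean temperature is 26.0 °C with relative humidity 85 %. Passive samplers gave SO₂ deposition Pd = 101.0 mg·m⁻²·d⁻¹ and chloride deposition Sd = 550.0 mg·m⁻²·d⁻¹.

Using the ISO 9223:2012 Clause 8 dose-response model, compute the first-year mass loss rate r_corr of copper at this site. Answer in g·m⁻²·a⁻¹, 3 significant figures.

copper: temperature factor f = -0.080·(16.0) = -1.2800
  sulphur-dioxide contribution → 0.737 μm/a
  chloride contribution → 4.294 μm/a
  ⇒ r_corr(copper) = 5.031 μm/a
Convert to mass loss: 5.031 μm/a × 8.96 g/cm³ = 45.08 g·m⁻²·a⁻¹

r_corr = 45.1 g·m⁻²·a⁻¹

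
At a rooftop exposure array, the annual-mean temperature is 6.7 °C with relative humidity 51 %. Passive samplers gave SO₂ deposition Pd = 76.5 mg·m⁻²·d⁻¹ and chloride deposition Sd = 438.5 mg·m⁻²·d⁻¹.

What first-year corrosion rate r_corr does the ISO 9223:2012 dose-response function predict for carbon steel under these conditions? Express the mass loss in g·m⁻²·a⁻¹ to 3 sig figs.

carbon steel: f(T) = +0.150·(T−10) [T≤10 °C] = -0.4950
  SO₂ term: 1.77·76.5^0.52·exp(0.02·51-0.4950) = 28.54
  Sd branch = 0.102·Sd^0.62·e^(0.033·RH+0.04·T) = 31.18 μm/a
  sum: 28.54 + 31.18 → r_corr = 59.73 μm/a
Convert to mass loss: 59.73 μm/a × 7.85 g/cm³ = 468.8 g·m⁻²·a⁻¹

r_corr = 469 g·m⁻²·a⁻¹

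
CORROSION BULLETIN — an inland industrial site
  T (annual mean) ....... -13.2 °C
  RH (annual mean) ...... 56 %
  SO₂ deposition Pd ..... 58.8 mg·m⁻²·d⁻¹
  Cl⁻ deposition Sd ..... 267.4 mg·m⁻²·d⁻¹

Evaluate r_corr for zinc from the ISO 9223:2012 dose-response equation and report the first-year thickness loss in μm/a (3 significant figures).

r_corr = 0.637 μm/a

zinc: f(T) = +0.038·(T−10) [T≤10 °C] = -0.8816
  SO₂ term: 0.0129·58.8^0.44·exp(0.046·56-0.8816) = 0.4217
  Sd branch = 0.0175·Sd^0.57·e^(0.008·RH+0.085·T) = 0.2157 μm/a
  r_corr = 0.4217 + 0.2157 = 0.6374 μm/a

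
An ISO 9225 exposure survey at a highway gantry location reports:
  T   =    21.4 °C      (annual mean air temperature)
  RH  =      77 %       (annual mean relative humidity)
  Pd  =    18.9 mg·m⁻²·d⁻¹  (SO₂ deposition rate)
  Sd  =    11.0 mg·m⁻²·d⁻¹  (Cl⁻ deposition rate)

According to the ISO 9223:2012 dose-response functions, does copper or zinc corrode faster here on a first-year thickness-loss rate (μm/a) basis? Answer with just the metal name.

zinc

copper: f(T) = -0.080·(T−10) [T>10 °C] = -0.9120
  Pd branch = 0.0053·Pd^0.26·e^(0.059·RH+f) = 0.4296 μm/a
  Sd branch = 0.01025·Sd^0.27·e^(0.036·RH+0.049·T) = 0.8936 μm/a
  r_corr = 0.4296 + 0.8936 = 1.323 μm/a
zinc: T>10 °C ⇒ hinge -0.071·(21.4−10) = -0.8094
  Pd branch = 0.0129·Pd^0.44·e^(0.046·RH+f) = 0.7227 μm/a
  Cl⁻ term: 0.0175·11.0^0.57·exp(0.008·77+0.085·21.4) = 0.7837
  sum: 0.7227 + 0.7837 → r_corr = 1.506 μm/a
Ordering by μm/a: zinc (1.51) > copper (1.32)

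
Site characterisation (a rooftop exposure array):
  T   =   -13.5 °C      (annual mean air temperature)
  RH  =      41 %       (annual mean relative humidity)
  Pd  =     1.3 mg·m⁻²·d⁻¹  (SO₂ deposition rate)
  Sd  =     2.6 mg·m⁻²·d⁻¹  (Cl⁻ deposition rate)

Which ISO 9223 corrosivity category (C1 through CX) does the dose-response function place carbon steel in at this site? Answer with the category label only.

carbon steel: T≤10 °C ⇒ hinge +0.150·(-13.5−10) = -3.5250
  SO₂ term: 1.77·1.3^0.52·exp(0.02·41-3.5250) = 0.1357
  Cl⁻ term: 0.102·2.6^0.62·exp(0.033·41+0.04·-13.5) = 0.4159
  r_corr = 0.1357 + 0.4159 = 0.5515 μm/a
0.552 μm/a falls in (0, 1.3] for carbon steel → category C1

C1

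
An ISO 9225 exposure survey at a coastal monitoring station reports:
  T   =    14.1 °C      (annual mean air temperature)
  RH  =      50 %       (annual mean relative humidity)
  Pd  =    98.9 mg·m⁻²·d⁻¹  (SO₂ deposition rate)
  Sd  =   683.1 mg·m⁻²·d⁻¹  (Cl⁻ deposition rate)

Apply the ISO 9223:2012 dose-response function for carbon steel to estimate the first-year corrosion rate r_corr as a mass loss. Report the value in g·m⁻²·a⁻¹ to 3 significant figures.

r_corr = 749 g·m⁻²·a⁻¹

carbon steel: temperature factor f = -0.054·(4.1) = -0.2214
  Pd branch = 1.77·Pd^0.52·e^(0.02·RH+f) = 42.04 μm/a
  Cl⁻ term: 0.102·683.1^0.62·exp(0.033·50+0.04·14.1) = 53.4
  sum: 42.04 + 53.4 → r_corr = 95.43 μm/a
Convert to mass loss: 95.43 μm/a × 7.85 g/cm³ = 749.1 g·m⁻²·a⁻¹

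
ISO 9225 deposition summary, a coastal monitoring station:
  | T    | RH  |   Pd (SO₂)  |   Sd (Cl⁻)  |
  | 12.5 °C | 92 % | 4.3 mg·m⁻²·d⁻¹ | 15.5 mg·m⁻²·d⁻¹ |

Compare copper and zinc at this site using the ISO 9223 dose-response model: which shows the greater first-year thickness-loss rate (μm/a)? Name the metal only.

copper

copper: T>10 °C ⇒ hinge -0.080·(12.5−10) = -0.2000
  sulphur-dioxide contribution → 1.444 μm/a
  chloride contribution → 1.088 μm/a
  total first-year rate 2.531 μm/a
zinc: f(T) = -0.071·(T−10) [T>10 °C] = -0.1775
  sulphur-dioxide contribution → 1.413 μm/a
  chloride contribution → 0.5042 μm/a
  ⇒ r_corr(zinc) = 1.917 μm/a
Ordering by μm/a: copper (2.53) > zinc (1.92)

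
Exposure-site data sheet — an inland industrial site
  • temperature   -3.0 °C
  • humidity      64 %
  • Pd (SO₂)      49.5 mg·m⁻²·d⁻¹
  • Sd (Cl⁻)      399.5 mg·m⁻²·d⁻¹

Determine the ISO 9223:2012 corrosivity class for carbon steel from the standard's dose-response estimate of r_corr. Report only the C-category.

carbon steel: f(T) = +0.150·(T−10) [T≤10 °C] = -1.9500
  SO₂ term: 1.77·49.5^0.52·exp(0.02·64-1.9500) = 6.89
  Cl⁻ term: 0.102·399.5^0.62·exp(0.033·64+0.04·-3.0) = 30.67
  sum: 6.89 + 30.67 → r_corr = 37.56 μm/a
Category bounds: 25…50 μm/a bracket r_corr ⇒ C3

C3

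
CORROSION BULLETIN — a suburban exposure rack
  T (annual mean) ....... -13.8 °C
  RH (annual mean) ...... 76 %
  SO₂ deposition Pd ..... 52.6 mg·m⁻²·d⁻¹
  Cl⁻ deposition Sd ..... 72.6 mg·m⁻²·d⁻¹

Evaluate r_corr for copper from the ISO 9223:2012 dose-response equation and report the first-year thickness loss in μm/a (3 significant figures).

copper: temperature factor f = +0.126·(-23.8) = -2.9988
  SO₂ term: 0.0053·52.6^0.26·exp(0.059·76-2.9988) = 0.06558
  Cl⁻ term: 0.01025·72.6^0.27·exp(0.036·76+0.049·-13.8) = 0.2557
  sum: 0.06558 + 0.2557 → r_corr = 0.3213 μm/a

r_corr = 0.321 μm/a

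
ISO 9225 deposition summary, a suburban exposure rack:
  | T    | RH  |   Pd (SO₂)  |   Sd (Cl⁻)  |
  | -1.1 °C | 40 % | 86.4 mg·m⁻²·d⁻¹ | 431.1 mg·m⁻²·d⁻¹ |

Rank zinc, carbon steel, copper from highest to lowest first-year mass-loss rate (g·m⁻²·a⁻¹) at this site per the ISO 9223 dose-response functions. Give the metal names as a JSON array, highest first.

["carbon steel", "zinc", "copper"]

zinc: f(T) = +0.038·(T−10) [T≤10 °C] = -0.4218
  SO₂ term: 0.0129·86.4^0.44·exp(0.046·40-0.4218) = 0.3789
  Cl⁻ term: 0.0175·431.1^0.57·exp(0.008·40+0.085·-1.1) = 0.6968
  sum: 0.3789 + 0.6968 → r_corr = 1.076 μm/a
  mass loss = 1.076 μm/a × 7.14 g/cm³ = 7.681 g·m⁻²·a⁻¹
carbon steel: f(T) = +0.150·(T−10) [T≤10 °C] = -1.6650
  Pd branch = 1.77·Pd^0.52·e^(0.02·RH+f) = 7.573 μm/a
  Cl⁻ term: 0.102·431.1^0.62·exp(0.033·40+0.04·-1.1) = 15.71
  r_corr = 7.573 + 15.71 = 23.28 μm/a
  mass loss = 23.28 μm/a × 7.85 g/cm³ = 182.8 g·m⁻²·a⁻¹
copper: temperature factor f = +0.126·(-11.1) = -1.3986
  Pd branch = 0.0053·Pd^0.26·e^(0.059·RH+f) = 0.04419 μm/a
  Sd branch = 0.01025·Sd^0.27·e^(0.036·RH+0.049·T) = 0.2109 μm/a
  sum: 0.04419 + 0.2109 → r_corr = 0.2551 μm/a
  mass loss = 0.2551 μm/a × 8.96 g/cm³ = 2.285 g·m⁻²·a⁻¹
Ordering by g·m⁻²·a⁻¹: carbon steel (183) > zinc (7.68) > copper (2.29)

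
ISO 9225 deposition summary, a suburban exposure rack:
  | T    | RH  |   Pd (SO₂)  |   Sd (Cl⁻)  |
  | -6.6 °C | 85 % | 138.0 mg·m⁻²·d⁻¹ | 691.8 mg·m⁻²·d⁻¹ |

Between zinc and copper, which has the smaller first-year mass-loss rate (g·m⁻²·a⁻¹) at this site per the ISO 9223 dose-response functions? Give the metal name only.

zinc: f(T) = +0.038·(T−10) [T≤10 °C] = -0.6308
  Pd branch = 0.0129·Pd^0.44·e^(0.046·RH+f) = 2.994 μm/a
  Sd branch = 0.0175·Sd^0.57·e^(0.008·RH+0.085·T) = 0.8194 μm/a
  sum: 2.994 + 0.8194 → r_corr = 3.814 μm/a
  mass loss = 3.814 μm/a × 7.14 g/cm³ = 27.23 g·m⁻²·a⁻¹
copper: T≤10 °C ⇒ hinge +0.126·(-6.6−10) = -2.0916
  SO₂ term: 0.0053·138.0^0.26·exp(0.059·85-2.0916) = 0.355
  Sd branch = 0.01025·Sd^0.27·e^(0.036·RH+0.049·T) = 0.9247 μm/a
  sum: 0.355 + 0.9247 → r_corr = 1.28 μm/a
  mass loss = 1.28 μm/a × 8.96 g/cm³ = 11.47 g·m⁻²·a⁻¹
Ordering by g·m⁻²·a⁻¹: zinc (27.2) > copper (11.5)

copper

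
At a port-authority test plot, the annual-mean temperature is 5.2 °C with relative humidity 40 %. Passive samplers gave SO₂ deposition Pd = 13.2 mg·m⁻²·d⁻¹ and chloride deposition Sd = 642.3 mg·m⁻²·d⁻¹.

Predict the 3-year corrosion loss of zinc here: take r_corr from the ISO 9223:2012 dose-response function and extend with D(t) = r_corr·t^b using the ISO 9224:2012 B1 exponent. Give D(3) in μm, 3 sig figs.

D(3) = 4.16 μm

zinc: f(T) = +0.038·(T−10) [T≤10 °C] = -0.1824
  Pd branch = 0.0129·Pd^0.44·e^(0.046·RH+f) = 0.2106 μm/a
  Sd branch = 0.0175·Sd^0.57·e^(0.008·RH+0.085·T) = 1.494 μm/a
  r_corr = 0.2106 + 1.494 = 1.705 μm/a
Power-law: D(3) = r_corr · 3^0.813
  D(3) = 1.705 × 3^0.813 = 1.705 × 2.443 = 4.164 μm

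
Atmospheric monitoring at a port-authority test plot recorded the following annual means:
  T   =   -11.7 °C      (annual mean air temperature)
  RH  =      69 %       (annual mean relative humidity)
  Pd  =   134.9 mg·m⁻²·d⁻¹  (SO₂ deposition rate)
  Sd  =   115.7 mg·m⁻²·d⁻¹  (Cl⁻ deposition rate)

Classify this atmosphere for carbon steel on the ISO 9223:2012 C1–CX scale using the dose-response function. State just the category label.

C2

carbon steel: f(T) = +0.150·(T−10) [T≤10 °C] = -3.2550
  SO₂ term: 1.77·134.9^0.52·exp(0.02·69-3.2550) = 3.478
  Cl⁻ term: 0.102·115.7^0.62·exp(0.033·69+0.04·-11.7) = 11.84
  r_corr = 3.478 + 11.84 = 15.32 μm/a
ISO 9223 Table 2 (carbon steel): 1.3 < 15.3 ≤ 25 μm/a ⇒ C2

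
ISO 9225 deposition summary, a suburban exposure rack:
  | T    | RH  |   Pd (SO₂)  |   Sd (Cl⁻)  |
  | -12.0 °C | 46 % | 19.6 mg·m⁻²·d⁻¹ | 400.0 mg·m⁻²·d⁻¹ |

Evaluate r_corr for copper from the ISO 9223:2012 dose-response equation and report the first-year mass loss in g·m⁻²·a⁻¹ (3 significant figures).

copper: f(T) = +0.126·(T−10) [T≤10 °C] = -2.7720
  Pd branch = 0.0053·Pd^0.26·e^(0.059·RH+f) = 0.01084 μm/a
  Sd branch = 0.01025·Sd^0.27·e^(0.036·RH+0.049·T) = 0.1504 μm/a
  sum: 0.01084 + 0.1504 → r_corr = 0.1612 μm/a
Convert to mass loss: 0.1612 μm/a × 8.96 g/cm³ = 1.444 g·m⁻²·a⁻¹

r_corr = 1.44 g·m⁻²·a⁻¹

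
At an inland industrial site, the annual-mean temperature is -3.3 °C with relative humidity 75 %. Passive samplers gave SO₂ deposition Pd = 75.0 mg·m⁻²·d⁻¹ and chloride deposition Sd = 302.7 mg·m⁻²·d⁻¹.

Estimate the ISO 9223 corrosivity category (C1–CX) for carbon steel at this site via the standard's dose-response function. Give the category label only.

carbon steel: temperature factor f = +0.150·(-13.3) = -1.9950
  sulphur-dioxide contribution → 10.19 μm/a
  chloride contribution → 36.68 μm/a
  ⇒ r_corr(carbon steel) = 46.86 μm/a
46.9 μm/a falls in (25, 50] for carbon steel → category C3

C3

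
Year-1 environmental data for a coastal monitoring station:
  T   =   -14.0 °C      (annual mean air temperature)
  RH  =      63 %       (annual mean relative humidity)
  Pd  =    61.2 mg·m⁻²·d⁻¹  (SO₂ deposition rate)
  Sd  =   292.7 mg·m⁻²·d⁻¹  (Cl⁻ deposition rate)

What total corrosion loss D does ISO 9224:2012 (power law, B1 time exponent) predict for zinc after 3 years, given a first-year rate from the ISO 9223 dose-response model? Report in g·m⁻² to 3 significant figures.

zinc: temperature factor f = +0.038·(-24.0) = -0.9120
  SO₂ term: 0.0129·61.2^0.44·exp(0.046·63-0.9120) = 0.5745
  Sd branch = 0.0175·Sd^0.57·e^(0.008·RH+0.085·T) = 0.2244 μm/a
  r_corr = 0.5745 + 0.2244 = 0.7988 μm/a
Power-law: D(3) = r_corr · 3^0.813
  D(3) = 0.7988 × 3^0.813 = 0.7988 × 2.443 = 1.951 μm
  Mass loss = 1.951 μm × 7.14 g/cm³ = 13.93 g·m⁻²

D(3) = 13.9 g·m⁻²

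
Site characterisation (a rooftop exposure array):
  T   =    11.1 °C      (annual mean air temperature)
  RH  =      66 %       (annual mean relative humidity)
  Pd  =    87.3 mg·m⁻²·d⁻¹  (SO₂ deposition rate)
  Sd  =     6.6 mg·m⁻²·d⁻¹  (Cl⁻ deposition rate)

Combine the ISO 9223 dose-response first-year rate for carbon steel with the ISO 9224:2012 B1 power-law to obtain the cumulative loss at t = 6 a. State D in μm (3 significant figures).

D(6) = 174 μm

carbon steel: f(T) = -0.054·(T−10) [T>10 °C] = -0.0594
  SO₂ term: 1.77·87.3^0.52·exp(0.02·66-0.0594) = 63.79
  Cl⁻ term: 0.102·6.6^0.62·exp(0.033·66+0.04·11.1) = 4.523
  sum: 63.79 + 4.523 → r_corr = 68.32 μm/a
Long-term exponent b (ISO 9224 Table 2, B1) = 0.523
  D(6) = 68.32 × 6^0.523 = 68.32 × 2.553 = 174.4 μm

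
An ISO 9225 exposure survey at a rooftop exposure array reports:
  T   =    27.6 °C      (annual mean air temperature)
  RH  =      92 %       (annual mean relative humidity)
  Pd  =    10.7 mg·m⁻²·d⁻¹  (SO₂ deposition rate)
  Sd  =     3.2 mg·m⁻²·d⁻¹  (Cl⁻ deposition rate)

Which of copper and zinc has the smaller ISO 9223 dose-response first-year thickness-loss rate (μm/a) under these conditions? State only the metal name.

copper: T>10 °C ⇒ hinge -0.080·(27.6−10) = -1.4080
  SO₂ term: 0.0053·10.7^0.26·exp(0.059·92-1.4080) = 0.5467
  Sd branch = 0.01025·Sd^0.27·e^(0.036·RH+0.049·T) = 1.489 μm/a
  r_corr = 0.5467 + 1.489 = 2.036 μm/a
zinc: T>10 °C ⇒ hinge -0.071·(27.6−10) = -1.2496
  Pd branch = 0.0129·Pd^0.44·e^(0.046·RH+f) = 0.7224 μm/a
  Cl⁻ term: 0.0175·3.2^0.57·exp(0.008·92+0.085·27.6) = 0.7404
  r_corr = 0.7224 + 0.7404 = 1.463 μm/a
Ordering by μm/a: copper (2.04) > zinc (1.46)

zinc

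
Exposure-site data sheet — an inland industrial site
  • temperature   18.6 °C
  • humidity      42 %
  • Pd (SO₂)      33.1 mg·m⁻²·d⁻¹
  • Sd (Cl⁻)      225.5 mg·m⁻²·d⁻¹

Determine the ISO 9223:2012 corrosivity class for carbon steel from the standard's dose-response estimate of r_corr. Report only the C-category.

C3

carbon steel: f(T) = -0.054·(T−10) [T>10 °C] = -0.4644
  Pd branch = 1.77·Pd^0.52·e^(0.02·RH+f) = 15.9 μm/a
  Sd branch = 0.102·Sd^0.62·e^(0.033·RH+0.04·T) = 24.69 μm/a
  r_corr = 15.9 + 24.69 = 40.59 μm/a
40.6 μm/a falls in (25, 50] for carbon steel → category C3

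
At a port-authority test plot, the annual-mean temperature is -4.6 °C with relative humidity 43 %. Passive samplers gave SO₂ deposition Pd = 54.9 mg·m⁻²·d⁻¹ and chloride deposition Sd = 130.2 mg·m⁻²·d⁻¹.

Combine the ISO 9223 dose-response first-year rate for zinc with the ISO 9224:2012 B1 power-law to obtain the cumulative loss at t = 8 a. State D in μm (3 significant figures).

zinc: f(T) = +0.038·(T−10) [T≤10 °C] = -0.5548
  SO₂ term: 0.0129·54.9^0.44·exp(0.046·43-0.5548) = 0.312
  Sd branch = 0.0175·Sd^0.57·e^(0.008·RH+0.085·T) = 0.2679 μm/a
  r_corr = 0.312 + 0.2679 = 0.5798 μm/a
Long-term exponent b (ISO 9224 Table 2, B1) = 0.813
  D(8) = 0.5798 × 8^0.813 = 0.5798 × 5.423 = 3.144 μm

D(8) = 3.14 μm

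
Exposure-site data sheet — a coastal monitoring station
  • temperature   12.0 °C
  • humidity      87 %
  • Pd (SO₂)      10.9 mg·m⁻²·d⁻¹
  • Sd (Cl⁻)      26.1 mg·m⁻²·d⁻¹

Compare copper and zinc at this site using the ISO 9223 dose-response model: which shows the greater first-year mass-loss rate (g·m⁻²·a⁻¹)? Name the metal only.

copper: temperature factor f = -0.080·(2.0) = -0.1600
  Pd branch = 0.0053·Pd^0.26·e^(0.059·RH+f) = 1.425 μm/a
  Cl⁻ term: 0.01025·26.1^0.27·exp(0.036·87+0.049·12.0) = 1.02
  sum: 1.425 + 1.02 → r_corr = 2.445 μm/a
  mass loss = 2.445 μm/a × 8.96 g/cm³ = 21.91 g·m⁻²·a⁻¹
zinc: temperature factor f = -0.071·(2.0) = -0.1420
  Pd branch = 0.0129·Pd^0.44·e^(0.046·RH+f) = 1.752 μm/a
  Cl⁻ term: 0.0175·26.1^0.57·exp(0.008·87+0.085·12.0) = 0.6248
  r_corr = 1.752 + 0.6248 = 2.376 μm/a
  mass loss = 2.376 μm/a × 7.14 g/cm³ = 16.97 g·m⁻²·a⁻¹
Ordering by g·m⁻²·a⁻¹: copper (21.9) > zinc (17)

copper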